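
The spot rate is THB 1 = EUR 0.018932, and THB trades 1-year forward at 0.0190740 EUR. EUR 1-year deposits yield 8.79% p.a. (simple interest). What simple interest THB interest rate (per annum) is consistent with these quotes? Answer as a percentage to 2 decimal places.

7.98%

T = 1 year.
By CIP, F/S equals the EUR-to-THB growth ratio: 0.019074/0.018932 = 1.0075005.
EUR growth factor: 1 + 0.0879×1 = 1.087900.
That pins the THB growth at 1.079801.
r = (1.079801 − 1)/1 = 0.079801 → 7.98%.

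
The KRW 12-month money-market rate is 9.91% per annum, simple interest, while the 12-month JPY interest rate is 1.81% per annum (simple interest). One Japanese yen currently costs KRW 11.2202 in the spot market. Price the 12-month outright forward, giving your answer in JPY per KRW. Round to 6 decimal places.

0.082557

T = 1 year.
KRW growth factor: 1 + 0.0991×1 = 1.099100.
Growth of 1 JPY over T: 1 + 0.0181×1 = 1.018100.
So F = 11.2202 × 1.099100 / 1.018100 = 12.11288 (KRW/JPY).
Invert for JPY per KRW: 1 / 12.11288 = 0.082557.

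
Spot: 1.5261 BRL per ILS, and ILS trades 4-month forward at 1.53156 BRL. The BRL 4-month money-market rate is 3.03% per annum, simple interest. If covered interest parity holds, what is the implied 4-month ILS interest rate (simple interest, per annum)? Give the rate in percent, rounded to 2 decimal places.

T = 4/12 years.
CIP gives F = S · g_BRL/g_ILS, so g_BRL/g_ILS = 1.53156/1.5261 = 1.0035777.
BRL growth factor: 1 + 0.0303×4/12 = 1.010100.
So the ILS growth factor = 1.006499.
r = (1.006499 − 1)/(4/12) = 0.019497 → 1.95%.

1.95%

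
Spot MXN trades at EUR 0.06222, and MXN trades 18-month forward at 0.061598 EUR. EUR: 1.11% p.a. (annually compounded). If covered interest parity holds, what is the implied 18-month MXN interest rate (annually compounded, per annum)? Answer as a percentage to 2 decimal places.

1.79%

T = 18/12 years.
CIP gives F = S · g_EUR/g_MXN, so g_EUR/g_MXN = 0.061598/0.06222 = 0.9900032.
EUR growth factor: (1 + 0.0111)^(18/12) = 1.0166961.
That pins the MXN growth at 1.0269624.
r = 1.0269624^(12/18) − 1 = 0.017895 → 1.79%.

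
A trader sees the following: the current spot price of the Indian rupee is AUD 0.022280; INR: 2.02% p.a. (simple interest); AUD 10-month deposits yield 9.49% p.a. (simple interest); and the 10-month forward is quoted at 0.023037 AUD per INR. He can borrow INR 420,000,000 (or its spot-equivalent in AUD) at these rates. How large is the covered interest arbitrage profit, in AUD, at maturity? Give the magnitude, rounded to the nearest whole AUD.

T = 10/12 years.
Keep in INR, deliver into the forward: 420,000,000·1.016833333·0.023037 = AUD 9,838,411.59.
Swap to AUD now, deposit: 420,000,000·0.022280·1.079083333 = AUD 10,097,630.20.
The quoted forward undervalues INR, so borrow INR, convert to AUD at spot, deposit the AUD at 9.49%, and buy INR forward at 0.023037 to cover the loan.
Arbitrage profit = |9,838,411.59 − 10,097,630.20| = AUD 259,219.

AUD 259,219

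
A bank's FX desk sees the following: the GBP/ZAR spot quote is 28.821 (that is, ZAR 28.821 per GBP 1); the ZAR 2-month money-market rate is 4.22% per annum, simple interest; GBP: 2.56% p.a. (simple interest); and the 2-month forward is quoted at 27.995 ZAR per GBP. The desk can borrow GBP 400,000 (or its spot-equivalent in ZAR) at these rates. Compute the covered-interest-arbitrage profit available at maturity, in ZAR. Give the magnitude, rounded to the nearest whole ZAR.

T = 2/12 years.
Invest the GBP and cover forward: 400,000 × 1.0042666667 × 27.995 = ZAR 11,245,778.13.
Convert at spot and invest in ZAR: 400,000 × 28.821 × 1.0070333333 = ZAR 11,609,483.08.
The quoted forward undervalues GBP, so borrow GBP, convert to ZAR at spot, deposit the ZAR at 4.22%, and buy GBP forward at 27.995 to cover the loan.
The gap between the two covered legs is ZAR 363,705.

ZAR 363,705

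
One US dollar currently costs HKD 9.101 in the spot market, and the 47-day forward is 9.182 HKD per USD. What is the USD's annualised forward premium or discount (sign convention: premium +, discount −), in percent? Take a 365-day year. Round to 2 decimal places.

T = 47/365 years.
Period premium: (9.182 − 9.101)/9.101 = 0.0089001.
Per annum: 0.0089001 / (47/365) = 0.069118 = 6.91%.

+6.91%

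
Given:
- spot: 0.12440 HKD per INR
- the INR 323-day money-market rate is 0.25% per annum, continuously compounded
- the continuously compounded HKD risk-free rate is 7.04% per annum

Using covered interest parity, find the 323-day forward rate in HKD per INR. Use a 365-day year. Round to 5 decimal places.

0.13210

T = 323/365 years.
HKD accumulates by e^(0.0704×323/365) = 1.0642807.
INR growth factor: e^(0.0025×323/365) = 1.0022148.
CIP: F = S · (grow HKD)/(grow INR) = 0.1244 × 1.0642807/1.0022148 = 0.1321039 HKD per INR.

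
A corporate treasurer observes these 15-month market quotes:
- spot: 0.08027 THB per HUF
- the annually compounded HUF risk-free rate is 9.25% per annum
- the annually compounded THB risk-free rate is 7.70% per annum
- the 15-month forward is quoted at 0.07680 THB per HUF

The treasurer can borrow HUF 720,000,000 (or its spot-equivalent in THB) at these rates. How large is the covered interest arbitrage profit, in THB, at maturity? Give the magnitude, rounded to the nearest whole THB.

T = 15/12 years.
Route A — deposit HUF, sell forward: 720,000,000 × 1.1169321889 × 0.07680 = THB 61,761,882.32.
Route B — convert at spot, deposit THB: 720,000,000 × 0.08027 × 1.0971591494 = THB 63,409,654.74.
The quoted forward undervalues HUF, so borrow HUF, convert to THB at spot, deposit the THB at 7.70%, and buy HUF forward at 0.07680 to cover the loan.
The gap between the two covered legs is THB 1,647,772.

THB 1,647,772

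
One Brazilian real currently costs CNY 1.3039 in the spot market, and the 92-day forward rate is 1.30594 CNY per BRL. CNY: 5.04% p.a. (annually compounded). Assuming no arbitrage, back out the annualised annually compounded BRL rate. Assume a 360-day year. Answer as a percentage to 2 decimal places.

4.40%

T = 92/360 years.
By CIP, F/S equals the CNY-to-BRL growth ratio: 1.30594/1.3039 = 1.0015645.
CNY growth factor: (1 + 0.0504)^(92/360) = 1.0126452.
That pins the BRL growth at 1.0110634.
r = 1.0110634^(360/92) − 1 = 0.043994 → 4.40%.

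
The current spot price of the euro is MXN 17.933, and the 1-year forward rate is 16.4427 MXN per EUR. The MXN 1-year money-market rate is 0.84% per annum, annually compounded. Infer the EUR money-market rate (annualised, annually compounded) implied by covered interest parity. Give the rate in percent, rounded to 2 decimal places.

9.98%

T = 1 year.
CIP gives F = S · g_MXN/g_EUR, so g_MXN/g_EUR = 16.4427/17.933 = 0.9168962.
MXN growth factor: (1 + 0.0084)^1 = 1.008400.
Hence g_EUR = 1.0997973.
r = 1.0997973^(1/1) − 1 = 0.099797 → 9.98%.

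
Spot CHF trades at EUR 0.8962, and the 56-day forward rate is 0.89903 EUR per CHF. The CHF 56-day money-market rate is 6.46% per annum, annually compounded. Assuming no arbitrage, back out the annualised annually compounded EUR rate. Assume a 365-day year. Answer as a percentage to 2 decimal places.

8.67%

T = 56/365 years.
By CIP, F/S equals the EUR-to-CHF growth ratio: 0.89903/0.8962 = 1.0031578.
CHF growth factor: (1 + 0.0646)^(56/365) = 1.0096505.
So the EUR growth factor = 1.0128388.
r = 1.0128388^(365/56) − 1 = 0.086704 → 8.67%.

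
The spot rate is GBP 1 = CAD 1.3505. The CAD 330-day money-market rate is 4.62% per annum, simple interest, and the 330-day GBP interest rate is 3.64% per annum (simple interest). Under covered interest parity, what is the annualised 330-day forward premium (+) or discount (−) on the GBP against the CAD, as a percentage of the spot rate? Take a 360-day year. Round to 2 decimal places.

T = 330/360 years.
No-arbitrage forward: 1.3505 × 1.042350 / 1.0333667 = 1.3622402 CAD/GBP.
(F − S)/S ÷ T = (1.3622402 − 1.3505)/1.3505/(330/360) = 0.009484 → 0.95%.

+0.95%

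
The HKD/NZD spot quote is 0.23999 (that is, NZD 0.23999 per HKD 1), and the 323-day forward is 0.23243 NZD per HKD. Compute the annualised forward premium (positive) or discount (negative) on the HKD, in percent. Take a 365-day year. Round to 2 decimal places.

-3.56%

T = 323/365 years.
HKD trades forward at -3.15013% vs spot over the period.
Annualise by dividing by T: -0.0315013 / (323/365) = -0.035597 → -3.56%.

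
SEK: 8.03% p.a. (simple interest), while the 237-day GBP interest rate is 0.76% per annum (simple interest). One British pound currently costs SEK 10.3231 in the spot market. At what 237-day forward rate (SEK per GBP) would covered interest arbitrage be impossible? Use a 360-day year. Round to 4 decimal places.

T = 237/360 years.
SEK accumulates by 1 + 0.0803×237/360 = 1.05286417.
GBP accumulates by 1 + 0.0076×237/360 = 1.00500333.
So F = 10.3231 × 1.05286417 / 1.00500333 = 10.814713 (SEK/GBP).

10.8147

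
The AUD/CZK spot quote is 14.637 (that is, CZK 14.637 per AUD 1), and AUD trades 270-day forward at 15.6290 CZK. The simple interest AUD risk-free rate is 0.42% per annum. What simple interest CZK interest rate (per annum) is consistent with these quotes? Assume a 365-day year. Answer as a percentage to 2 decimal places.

9.61%

T = 270/365 years.
CIP gives F = S · g_CZK/g_AUD, so g_CZK/g_AUD = 15.629/14.637 = 1.0677735.
AUD growth factor: 1 + 0.0042×270/365 = 1.0031068.
So the CZK growth factor = 1.0710909.
(1.0710909 − 1)/T = 0.096104, i.e. 9.61%.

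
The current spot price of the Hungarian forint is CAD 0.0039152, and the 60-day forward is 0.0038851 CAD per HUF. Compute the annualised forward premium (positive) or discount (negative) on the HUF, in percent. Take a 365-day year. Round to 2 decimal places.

-4.68%

T = 60/365 years.
Period premium: (0.0038851 − 0.0039152)/0.0039152 = -0.0076880.
Per annum: -0.0076880 / (60/365) = -0.046769 = -4.68%.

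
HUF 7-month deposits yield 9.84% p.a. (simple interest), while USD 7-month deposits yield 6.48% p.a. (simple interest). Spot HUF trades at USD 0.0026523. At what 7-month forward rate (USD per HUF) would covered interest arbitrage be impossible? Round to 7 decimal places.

T = 7/12 years.
Growth of 1 USD over T: 1 + 0.0648×7/12 = 1.037800.
Growth of 1 HUF over T: 1 + 0.0984×7/12 = 1.057400.
CIP: F = S · (grow USD)/(grow HUF) = 0.0026523 × 1.037800/1.057400 = 0.002603137 USD per HUF.

0.0026031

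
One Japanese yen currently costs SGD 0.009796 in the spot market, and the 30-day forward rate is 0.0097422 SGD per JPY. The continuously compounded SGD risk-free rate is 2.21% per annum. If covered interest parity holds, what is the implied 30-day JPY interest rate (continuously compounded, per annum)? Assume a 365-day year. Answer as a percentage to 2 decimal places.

8.91%

T = 30/365 years.
F/S = 0.0097422/0.009796 = 0.9945080 = (growth of SGD) / (growth of JPY).
SGD growth factor: e^(0.0221×30/365) = 1.0018181.
So the JPY growth factor = 1.0073505.
Take logs: ln 1.0073505 / (30/365) = 0.089104, so 8.91%.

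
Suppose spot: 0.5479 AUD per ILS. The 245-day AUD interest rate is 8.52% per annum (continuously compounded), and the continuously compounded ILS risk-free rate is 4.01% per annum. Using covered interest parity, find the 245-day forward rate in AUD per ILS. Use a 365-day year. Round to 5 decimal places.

T = 245/365 years.
Growth of 1 AUD over T: e^(0.0852×245/365) = 1.058856.
ILS accumulates by e^(0.0401×245/365) = 1.027282.
So F = 0.5479 × 1.058856 / 1.027282 = 0.5647400 (AUD/ILS).

0.56474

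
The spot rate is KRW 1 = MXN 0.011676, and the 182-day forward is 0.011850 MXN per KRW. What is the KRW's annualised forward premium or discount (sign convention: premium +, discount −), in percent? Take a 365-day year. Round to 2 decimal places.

T = 182/365 years.
(F − S)/S = (0.011850 − 0.011676)/0.011676 = 0.0149024.
×(1/T) gives 2.99% p.a.

+2.99%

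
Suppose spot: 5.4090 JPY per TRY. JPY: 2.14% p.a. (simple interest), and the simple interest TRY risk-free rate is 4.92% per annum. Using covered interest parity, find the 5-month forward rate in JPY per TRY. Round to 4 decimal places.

5.3476

T = 5/12 years.
JPY growth factor: 1 + 0.0214×5/12 = 1.0089167.
TRY accumulates by 1 + 0.0492×5/12 = 1.020500.
CIP: F = S · (grow JPY)/(grow TRY) = 5.409 × 1.0089167/1.020500 = 5.347605 JPY per TRY.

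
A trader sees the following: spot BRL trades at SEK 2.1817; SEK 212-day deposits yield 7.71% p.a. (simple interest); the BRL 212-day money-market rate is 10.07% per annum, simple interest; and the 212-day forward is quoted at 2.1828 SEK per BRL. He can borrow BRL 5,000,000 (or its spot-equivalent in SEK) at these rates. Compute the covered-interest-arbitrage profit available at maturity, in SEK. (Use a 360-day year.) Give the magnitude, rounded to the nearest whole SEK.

SEK 157,430

T = 212/360 years.
Invest the BRL and cover forward: 5,000,000 × 1.0593011111 × 2.1828 = SEK 11,561,212.33.
Convert at spot and invest in SEK: 5,000,000 × 2.1817 × 1.0454033333 = SEK 11,403,782.26.
The quoted forward overvalues BRL, so borrow SEK, buy BRL at spot, deposit the BRL at 10.07%, and sell the proceeds forward at 2.1828.
Arbitrage profit = |11,561,212.33 − 11,403,782.26| = SEK 157,430.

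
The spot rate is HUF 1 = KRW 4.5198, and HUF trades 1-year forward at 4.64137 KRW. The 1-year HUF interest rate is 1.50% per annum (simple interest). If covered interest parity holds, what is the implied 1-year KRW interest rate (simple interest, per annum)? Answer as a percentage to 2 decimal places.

4.23%

T = 1 year.
By CIP, F/S equals the KRW-to-HUF growth ratio: 4.64137/4.5198 = 1.0268972.
HUF growth factor: 1 + 0.0150×1 = 1.015000.
So the KRW growth factor = 1.0423007.
r = (1.0423007 − 1)/1 = 0.042301 → 4.23%.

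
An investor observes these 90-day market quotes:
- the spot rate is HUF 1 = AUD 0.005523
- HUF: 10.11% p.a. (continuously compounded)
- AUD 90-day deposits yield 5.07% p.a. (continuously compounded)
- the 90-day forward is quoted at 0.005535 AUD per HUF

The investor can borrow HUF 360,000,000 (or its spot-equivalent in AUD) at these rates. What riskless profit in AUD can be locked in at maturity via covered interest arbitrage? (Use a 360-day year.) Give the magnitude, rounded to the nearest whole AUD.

AUD 29,963

T = 90/360 years.
Keep in HUF, deliver into the forward: 360,000,000·1.025597121·0.005535 = AUD 2,043,604.82.
Swap to AUD now, deposit: 360,000,000·0.005523·1.012755668 = AUD 2,013,641.84.
The quoted forward overvalues HUF, so borrow AUD, buy HUF at spot, deposit the HUF at 10.11%, and sell the proceeds forward at 0.005535.
Arbitrage profit = |2,043,604.82 − 2,013,641.84| = AUD 29,963.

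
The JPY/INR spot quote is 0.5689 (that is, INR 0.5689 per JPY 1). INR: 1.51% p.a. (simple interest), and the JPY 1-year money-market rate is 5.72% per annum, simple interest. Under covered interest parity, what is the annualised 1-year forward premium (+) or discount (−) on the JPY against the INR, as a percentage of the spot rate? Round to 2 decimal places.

-3.98%

T = 1 year.
No-arbitrage forward: 0.5689 × 1.015100 / 1.057200 = 0.5462452 INR/JPY.
(F − S)/S ÷ T = (0.5462452 − 0.5689)/0.5689/1 = -0.039822 → -3.98%.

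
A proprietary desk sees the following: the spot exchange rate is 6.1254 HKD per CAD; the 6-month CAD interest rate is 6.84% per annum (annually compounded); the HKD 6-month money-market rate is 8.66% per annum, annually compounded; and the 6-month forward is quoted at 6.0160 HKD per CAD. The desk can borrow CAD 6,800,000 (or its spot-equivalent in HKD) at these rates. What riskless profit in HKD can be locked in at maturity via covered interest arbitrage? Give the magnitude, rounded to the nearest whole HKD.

HKD 1,134,099

T = 6/12 years.
Route A — deposit CAD, sell forward: 6,800,000 × 1.0336343648 × 6.0160 = HKD 42,284,741.50.
Route B — convert at spot, deposit HKD: 6,800,000 × 6.1254 × 1.0424010744 = HKD 43,418,840.08.
The quoted forward undervalues CAD, so borrow CAD, convert to HKD at spot, deposit the HKD at 8.66%, and buy CAD forward at 6.0160 to cover the loan.
Profit = 43,418,840.08 − 42,284,741.50 = HKD 1,134,099.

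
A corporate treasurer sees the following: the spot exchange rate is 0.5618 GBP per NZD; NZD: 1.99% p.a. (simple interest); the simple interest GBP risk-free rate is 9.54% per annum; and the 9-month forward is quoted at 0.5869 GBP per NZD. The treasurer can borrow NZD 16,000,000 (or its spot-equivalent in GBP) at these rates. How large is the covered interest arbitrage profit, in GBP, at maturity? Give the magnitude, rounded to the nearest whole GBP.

T = 9/12 years.
Keep in NZD, deliver into the forward: 16,000,000·1.014925·0.5869 = GBP 9,530,551.72.
Swap to GBP now, deposit: 16,000,000·0.5618·1.071550 = GBP 9,631,948.64.
The quoted forward undervalues NZD, so borrow NZD, convert to GBP at spot, deposit the GBP at 9.54%, and buy NZD forward at 0.5869 to cover the loan.
The gap between the two covered legs is GBP 101,397.

GBP 101,397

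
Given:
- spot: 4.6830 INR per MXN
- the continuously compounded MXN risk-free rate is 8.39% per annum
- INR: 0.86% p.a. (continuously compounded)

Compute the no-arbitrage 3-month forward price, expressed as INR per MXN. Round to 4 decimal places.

T = 3/12 years.
INR growth factor: e^(0.0086×3/12) = 1.0021523.
MXN accumulates by e^(0.0839×3/12) = 1.0211965.
Forward (INR per MXN) = 4.683 × 1.0021523 / 1.0211965 = 4.595667.

4.5957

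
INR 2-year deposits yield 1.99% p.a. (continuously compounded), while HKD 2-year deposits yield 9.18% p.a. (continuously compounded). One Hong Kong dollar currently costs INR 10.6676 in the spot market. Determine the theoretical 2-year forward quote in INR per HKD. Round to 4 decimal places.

9.2388

T = 2 years.
INR accumulates by e^(0.0199×2) = 1.0406026.
HKD accumulates by e^(0.0918×2) = 1.2015351.
CIP: F = S · (grow INR)/(grow HKD) = 10.6676 × 1.0406026/1.2015351 = 9.238792 INR per HKD.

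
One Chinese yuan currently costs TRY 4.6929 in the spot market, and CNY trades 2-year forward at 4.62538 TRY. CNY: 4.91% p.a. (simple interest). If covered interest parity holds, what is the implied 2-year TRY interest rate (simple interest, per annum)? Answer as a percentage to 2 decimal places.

4.12%

T = 2 years.
F/S = 4.62538/4.6929 = 0.9856123 = (growth of TRY) / (growth of CNY).
The CNY side grows by 1 + 0.0491×2 = 1.098200.
So the TRY growth factor = 1.0823994.
r = (1.0823994 − 1)/2 = 0.041200 → 4.12%.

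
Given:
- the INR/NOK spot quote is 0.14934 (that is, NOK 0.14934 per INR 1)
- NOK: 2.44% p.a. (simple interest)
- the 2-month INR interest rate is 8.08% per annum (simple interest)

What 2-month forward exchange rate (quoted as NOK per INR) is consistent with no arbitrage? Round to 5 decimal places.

0.14795

T = 2/12 years.
NOK accumulates by 1 + 0.0244×2/12 = 1.0040667.
INR growth factor: 1 + 0.0808×2/12 = 1.0134667.
So F = 0.14934 × 1.0040667 / 1.0134667 = 0.1479549 (NOK/INR).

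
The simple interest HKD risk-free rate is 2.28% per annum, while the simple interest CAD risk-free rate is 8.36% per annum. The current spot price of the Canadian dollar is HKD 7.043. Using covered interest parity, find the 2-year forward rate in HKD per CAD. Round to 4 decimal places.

6.3093

T = 2 years.
HKD growth factor: 1 + 0.0228×2 = 1.045600.
CAD accumulates by 1 + 0.0836×2 = 1.167200.
CIP: F = S · (grow HKD)/(grow CAD) = 7.043 × 1.045600/1.167200 = 6.309254 HKD per CAD.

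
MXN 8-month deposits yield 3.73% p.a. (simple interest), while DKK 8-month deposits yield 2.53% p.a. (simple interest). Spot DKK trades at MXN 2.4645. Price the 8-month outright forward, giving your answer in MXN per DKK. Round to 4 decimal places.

T = 8/12 years.
MXN accumulates by 1 + 0.0373×8/12 = 1.0248667.
Growth of 1 DKK over T: 1 + 0.0253×8/12 = 1.0168667.
Forward (MXN per DKK) = 2.4645 × 1.0248667 / 1.0168667 = 2.483889.

2.4839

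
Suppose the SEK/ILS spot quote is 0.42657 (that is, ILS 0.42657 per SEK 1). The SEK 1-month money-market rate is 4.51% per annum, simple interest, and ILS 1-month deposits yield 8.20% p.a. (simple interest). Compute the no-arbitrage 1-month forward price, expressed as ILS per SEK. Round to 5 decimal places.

T = 1/12 years.
ILS growth factor: 1 + 0.0820×1/12 = 1.0068333.
SEK accumulates by 1 + 0.0451×1/12 = 1.0037583.
Forward (ILS per SEK) = 0.42657 × 1.0068333 / 1.0037583 = 0.4278768.

0.42788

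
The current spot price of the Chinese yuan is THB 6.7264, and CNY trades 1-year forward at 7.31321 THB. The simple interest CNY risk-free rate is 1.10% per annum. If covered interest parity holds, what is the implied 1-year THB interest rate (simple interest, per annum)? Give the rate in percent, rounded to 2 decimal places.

9.92%

T = 1 year.
CIP gives F = S · g_THB/g_CNY, so g_THB/g_CNY = 7.31321/6.7264 = 1.0872398.
The CNY side grows by 1 + 0.0110×1 = 1.011000.
Hence g_THB = 1.0991994.
r = (1.0991994 − 1)/1 = 0.099199 → 9.92%.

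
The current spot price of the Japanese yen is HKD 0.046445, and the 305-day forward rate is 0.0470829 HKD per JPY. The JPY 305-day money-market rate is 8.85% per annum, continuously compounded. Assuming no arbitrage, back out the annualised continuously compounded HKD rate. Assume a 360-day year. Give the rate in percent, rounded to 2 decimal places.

T = 305/360 years.
F/S = 0.0470829/0.046445 = 1.0137345 = (growth of HKD) / (growth of JPY).
JPY growth factor: e^(0.0885×305/360) = 1.0778617.
So the HKD growth factor = 1.0926656.
r = ln(1.0926656)/(305/360) = 0.104601 → 10.46%.

10.46%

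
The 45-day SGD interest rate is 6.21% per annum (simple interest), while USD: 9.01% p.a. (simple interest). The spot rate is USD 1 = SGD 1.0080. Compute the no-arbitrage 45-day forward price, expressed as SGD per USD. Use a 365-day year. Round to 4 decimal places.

1.0046

T = 45/365 years.
SGD growth factor: 1 + 0.0621×45/365 = 1.0076562.
USD accumulates by 1 + 0.0901×45/365 = 1.0111082.
So F = 1.008 × 1.0076562 / 1.0111082 = 1.004559 (SGD/USD).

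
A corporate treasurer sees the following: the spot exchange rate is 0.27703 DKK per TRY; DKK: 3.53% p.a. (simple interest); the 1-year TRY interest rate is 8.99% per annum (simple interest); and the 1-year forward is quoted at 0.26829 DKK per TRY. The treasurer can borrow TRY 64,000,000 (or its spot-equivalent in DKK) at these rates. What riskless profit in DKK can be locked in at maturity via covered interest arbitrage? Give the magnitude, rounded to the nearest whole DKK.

DKK 358,407

T = 1 year.
Invest the TRY and cover forward: 64,000,000 × 1.089900 × 0.26829 = DKK 18,714,193.34.
Convert at spot and invest in DKK: 64,000,000 × 0.27703 × 1.035300 = DKK 18,355,786.18.
The quoted forward overvalues TRY, so borrow DKK, buy TRY at spot, deposit the TRY at 8.99%, and sell the proceeds forward at 0.26829.
The gap between the two covered legs is DKK 358,407.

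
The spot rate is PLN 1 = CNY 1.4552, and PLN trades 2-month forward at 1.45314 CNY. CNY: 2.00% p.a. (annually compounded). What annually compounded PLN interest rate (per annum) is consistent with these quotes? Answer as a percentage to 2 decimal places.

T = 2/12 years.
CIP gives F = S · g_CNY/g_PLN, so g_CNY/g_PLN = 1.45314/1.4552 = 0.9985844.
CNY growth factor: (1 + 0.0200)^(2/12) = 1.0033059.
That pins the PLN growth at 1.0047282.
r = 1.0047282^(12/2) − 1 = 0.028707 → 2.87%.

2.87%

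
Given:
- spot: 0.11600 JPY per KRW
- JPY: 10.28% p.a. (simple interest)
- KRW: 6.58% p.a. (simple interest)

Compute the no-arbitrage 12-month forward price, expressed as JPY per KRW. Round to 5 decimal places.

0.12003

T = 1 year.
JPY growth factor: 1 + 0.1028×1 = 1.102800.
Growth of 1 KRW over T: 1 + 0.0658×1 = 1.065800.
So F = 0.116 × 1.102800 / 1.065800 = 0.1200270 (JPY/KRW).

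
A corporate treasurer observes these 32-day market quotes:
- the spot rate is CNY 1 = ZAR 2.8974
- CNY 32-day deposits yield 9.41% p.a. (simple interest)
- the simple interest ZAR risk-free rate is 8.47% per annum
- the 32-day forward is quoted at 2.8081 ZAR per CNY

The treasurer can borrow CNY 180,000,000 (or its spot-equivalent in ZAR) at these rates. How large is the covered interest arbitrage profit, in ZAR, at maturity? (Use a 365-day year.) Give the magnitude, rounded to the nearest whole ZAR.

T = 32/365 years.
Keep in CNY, deliver into the forward: 180,000,000·1.00824986301·2.8081 = ZAR 509,627,959.26.
Swap to ZAR now, deposit: 180,000,000·2.8974·1.00742575342 = ZAR 525,404,768.03.
The quoted forward undervalues CNY, so borrow CNY, convert to ZAR at spot, deposit the ZAR at 8.47%, and buy CNY forward at 2.8081 to cover the loan.
The gap between the two covered legs is ZAR 15,776,809.

ZAR 15,776,809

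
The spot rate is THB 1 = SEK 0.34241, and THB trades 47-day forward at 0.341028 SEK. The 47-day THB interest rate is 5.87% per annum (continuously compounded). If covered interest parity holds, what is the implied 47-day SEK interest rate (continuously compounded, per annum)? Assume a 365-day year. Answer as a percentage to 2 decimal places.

2.73%

T = 47/365 years.
By CIP, F/S equals the SEK-to-THB growth ratio: 0.341028/0.34241 = 0.9959639.
The THB side grows by e^(0.0587×47/365) = 1.0075873.
So the SEK growth factor = 1.0035206.
Take logs: ln 1.0035206 / (47/365) = 0.027293, so 2.73%.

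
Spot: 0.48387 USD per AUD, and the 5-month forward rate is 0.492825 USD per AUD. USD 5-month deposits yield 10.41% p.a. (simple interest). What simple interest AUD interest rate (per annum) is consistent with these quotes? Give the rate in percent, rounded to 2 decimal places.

5.86%

T = 5/12 years.
F/S = 0.492825/0.48387 = 1.0185070 = (growth of USD) / (growth of AUD).
USD growth factor: 1 + 0.1041×5/12 = 1.043375.
So the AUD growth factor = 1.0244161.
r = (1.0244161 − 1)/(5/12) = 0.058599 → 5.86%.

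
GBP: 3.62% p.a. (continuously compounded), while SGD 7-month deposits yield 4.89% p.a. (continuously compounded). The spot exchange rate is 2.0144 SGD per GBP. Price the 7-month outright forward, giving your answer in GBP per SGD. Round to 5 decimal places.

0.49276

T = 7/12 years.
SGD growth factor: e^(0.0489×7/12) = 1.0289357.
GBP accumulates by e^(0.0362×7/12) = 1.0213412.
So F = 2.0144 × 1.0289357 / 1.0213412 = 2.029379 (SGD/GBP).
Invert for GBP per SGD: 1 / 2.029379 = 0.49276.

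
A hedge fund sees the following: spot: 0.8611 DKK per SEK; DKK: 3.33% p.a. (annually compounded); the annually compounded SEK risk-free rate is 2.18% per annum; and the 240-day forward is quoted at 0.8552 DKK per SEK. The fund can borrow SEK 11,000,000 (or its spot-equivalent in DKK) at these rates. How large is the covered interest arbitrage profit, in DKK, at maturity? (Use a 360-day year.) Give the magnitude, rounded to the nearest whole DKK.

DKK 137,805

T = 240/360 years.
Route A — deposit SEK, sell forward: 11,000,000 × 1.014481034 × 0.8552 = DKK 9,543,425.98.
Route B — convert at spot, deposit DKK: 11,000,000 × 0.8611 × 1.022078579 = DKK 9,681,230.51.
The quoted forward undervalues SEK, so borrow SEK, convert to DKK at spot, deposit the DKK at 3.33%, and buy SEK forward at 0.8552 to cover the loan.
Profit = 9,681,230.51 − 9,543,425.98 = DKK 137,805.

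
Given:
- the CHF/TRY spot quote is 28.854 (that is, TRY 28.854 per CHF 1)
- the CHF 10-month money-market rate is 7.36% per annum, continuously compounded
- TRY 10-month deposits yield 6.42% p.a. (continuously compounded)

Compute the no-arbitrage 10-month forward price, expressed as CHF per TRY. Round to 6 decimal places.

0.034930

T = 10/12 years.
TRY growth factor: e^(0.0642×10/12) = 1.054957.
Growth of 1 CHF over T: e^(0.0736×10/12) = 1.0632533.
Forward (TRY per CHF) = 28.854 × 1.054957 / 1.0632533 = 28.62886.
Quoted the other way: 1/28.62886 = 0.034930 CHF per TRY.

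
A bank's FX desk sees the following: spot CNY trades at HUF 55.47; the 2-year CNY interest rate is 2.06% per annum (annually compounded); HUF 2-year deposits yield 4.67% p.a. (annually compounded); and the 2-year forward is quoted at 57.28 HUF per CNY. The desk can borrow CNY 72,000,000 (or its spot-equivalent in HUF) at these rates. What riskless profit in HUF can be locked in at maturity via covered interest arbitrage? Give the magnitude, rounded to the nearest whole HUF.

HUF 79,749,261

T = 2 years.
Keep in CNY, deliver into the forward: 72,000,000·1.04162436·57.28 = HUF 4,295,825,520.54.
Swap to HUF now, deposit: 72,000,000·55.47·1.09558089 = HUF 4,375,574,781.72.
The quoted forward undervalues CNY, so borrow CNY, convert to HUF at spot, deposit the HUF at 4.67%, and buy CNY forward at 57.28 to cover the loan.
Profit = 4,375,574,781.72 − 4,295,825,520.54 = HUF 79,749,261.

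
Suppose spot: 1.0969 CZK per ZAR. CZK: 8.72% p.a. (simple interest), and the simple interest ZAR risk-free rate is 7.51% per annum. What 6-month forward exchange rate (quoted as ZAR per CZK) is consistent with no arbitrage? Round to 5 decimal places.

T = 6/12 years.
CZK growth factor: 1 + 0.0872×6/12 = 1.043600.
ZAR growth factor: 1 + 0.0751×6/12 = 1.037550.
Forward (CZK per ZAR) = 1.0969 × 1.043600 / 1.037550 = 1.103296.
Invert for ZAR per CZK: 1 / 1.103296 = 0.90638.

0.90638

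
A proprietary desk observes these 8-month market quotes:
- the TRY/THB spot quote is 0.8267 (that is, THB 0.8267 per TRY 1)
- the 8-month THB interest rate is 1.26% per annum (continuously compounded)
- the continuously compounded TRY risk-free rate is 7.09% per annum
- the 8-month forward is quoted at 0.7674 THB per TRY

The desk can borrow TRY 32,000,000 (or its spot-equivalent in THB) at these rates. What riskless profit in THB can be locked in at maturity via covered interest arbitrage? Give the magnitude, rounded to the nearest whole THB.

THB 932,166

T = 8/12 years.
Keep in TRY, deliver into the forward: 32,000,000·1.0484015456·0.7674 = THB 25,745,387.07.
Swap to THB now, deposit: 32,000,000·0.8267·1.008435379 = THB 26,677,552.89.
The quoted forward undervalues TRY, so borrow TRY, convert to THB at spot, deposit the THB at 1.26%, and buy TRY forward at 0.7674 to cover the loan.
Profit = 26,677,552.89 − 25,745,387.07 = THB 932,166.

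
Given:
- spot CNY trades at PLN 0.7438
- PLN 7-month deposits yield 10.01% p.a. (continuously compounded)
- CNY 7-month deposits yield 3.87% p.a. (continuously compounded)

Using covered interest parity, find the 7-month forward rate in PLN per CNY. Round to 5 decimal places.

0.77092

T = 7/12 years.
Growth of 1 PLN over T: e^(0.1001×7/12) = 1.0601301.
CNY growth factor: e^(0.0387×7/12) = 1.0228317.
CIP: F = S · (grow PLN)/(grow CNY) = 0.7438 × 1.0601301/1.0228317 = 0.7709233 PLN per CNY.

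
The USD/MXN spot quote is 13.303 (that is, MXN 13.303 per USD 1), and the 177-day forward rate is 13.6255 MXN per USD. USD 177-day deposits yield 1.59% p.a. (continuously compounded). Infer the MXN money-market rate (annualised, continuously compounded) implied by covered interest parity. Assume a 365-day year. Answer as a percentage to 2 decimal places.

T = 177/365 years.
CIP gives F = S · g_MXN/g_USD, so g_MXN/g_USD = 13.6255/13.303 = 1.0242427.
The USD side grows by e^(0.0159×177/365) = 1.0077402.
That pins the MXN growth at 1.0321705.
r = ln(1.0321705)/(177/365) = 0.065296 → 6.53%.

6.53%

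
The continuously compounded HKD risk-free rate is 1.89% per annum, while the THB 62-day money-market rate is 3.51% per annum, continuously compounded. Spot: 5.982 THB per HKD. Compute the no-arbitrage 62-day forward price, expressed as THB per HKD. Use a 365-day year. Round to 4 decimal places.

5.9985

T = 62/365 years.
THB accumulates by e^(0.0351×62/365) = 1.005980.
HKD accumulates by e^(0.0189×62/365) = 1.0032156.
So F = 5.982 × 1.005980 / 1.0032156 = 5.998484 (THB/HKD).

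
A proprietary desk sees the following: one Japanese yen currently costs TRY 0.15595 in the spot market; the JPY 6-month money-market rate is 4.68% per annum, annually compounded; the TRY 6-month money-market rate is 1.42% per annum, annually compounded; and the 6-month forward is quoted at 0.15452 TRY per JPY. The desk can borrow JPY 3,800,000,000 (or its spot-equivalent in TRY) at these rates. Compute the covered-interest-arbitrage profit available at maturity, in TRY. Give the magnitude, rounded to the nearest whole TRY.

T = 6/12 years.
Keep in JPY, deliver into the forward: 3,800,000,000·1.02313244499·0.15452 = TRY 600,758,816.52.
Swap to TRY now, deposit: 3,800,000,000·0.15595·1.00707497238 = TRY 596,802,699.38.
The quoted forward overvalues JPY, so borrow TRY, buy JPY at spot, deposit the JPY at 4.68%, and sell the proceeds forward at 0.15452.
Profit = 600,758,816.52 − 596,802,699.38 = TRY 3,956,117.

TRY 3,956,117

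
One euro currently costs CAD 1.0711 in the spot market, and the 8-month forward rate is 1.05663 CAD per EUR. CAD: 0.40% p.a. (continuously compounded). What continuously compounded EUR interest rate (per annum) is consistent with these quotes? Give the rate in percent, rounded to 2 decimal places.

2.44%

T = 8/12 years.
CIP gives F = S · g_CAD/g_EUR, so g_CAD/g_EUR = 1.05663/1.0711 = 0.9864905.
CAD growth factor: e^(0.0040×8/12) = 1.0026702.
So the EUR growth factor = 1.0164013.
Take logs: ln 1.0164013 / (8/12) = 0.024402, so 2.44%.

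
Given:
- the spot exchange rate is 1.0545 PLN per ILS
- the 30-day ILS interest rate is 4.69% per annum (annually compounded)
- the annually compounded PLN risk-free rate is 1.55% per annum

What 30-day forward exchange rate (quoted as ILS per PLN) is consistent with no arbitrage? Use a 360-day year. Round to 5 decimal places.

0.95073

T = 30/360 years.
PLN accumulates by (1 + 0.0155)^(30/360) = 1.0012826.
ILS accumulates by (1 + 0.0469)^(30/360) = 1.0038268.
CIP: F = S · (grow PLN)/(grow ILS) = 1.0545 × 1.0012826/1.0038268 = 1.051827 PLN per ILS.
Invert for ILS per PLN: 1 / 1.051827 = 0.95073.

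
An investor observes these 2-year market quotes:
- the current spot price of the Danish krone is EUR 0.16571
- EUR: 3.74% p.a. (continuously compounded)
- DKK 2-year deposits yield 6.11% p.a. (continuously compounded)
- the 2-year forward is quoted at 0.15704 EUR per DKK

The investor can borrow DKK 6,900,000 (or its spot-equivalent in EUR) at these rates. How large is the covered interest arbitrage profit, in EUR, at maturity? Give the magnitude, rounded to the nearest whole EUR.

EUR 7,786

T = 2 years.
Keep in DKK, deliver into the forward: 6,900,000·1.129980075·0.15704 = EUR 1,224,419.29.
Swap to EUR now, deposit: 6,900,000·0.16571·1.077668596 = EUR 1,232,205.19.
The quoted forward undervalues DKK, so borrow DKK, convert to EUR at spot, deposit the EUR at 3.74%, and buy DKK forward at 0.15704 to cover the loan.
Arbitrage profit = |1,224,419.29 − 1,232,205.19| = EUR 7,786.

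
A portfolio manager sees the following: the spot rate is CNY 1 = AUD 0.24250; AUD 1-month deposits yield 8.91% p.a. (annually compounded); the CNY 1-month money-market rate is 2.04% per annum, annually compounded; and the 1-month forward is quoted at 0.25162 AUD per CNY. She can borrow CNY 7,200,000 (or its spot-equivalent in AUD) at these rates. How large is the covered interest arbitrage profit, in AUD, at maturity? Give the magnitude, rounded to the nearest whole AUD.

T = 1/12 years.
Route A — deposit CNY, sell forward: 7,200,000 × 1.001684309 × 0.25162 = AUD 1,814,715.40.
Route B — convert at spot, deposit AUD: 7,200,000 × 0.24250 × 1.007137994 = AUD 1,758,462.94.
The quoted forward overvalues CNY, so borrow AUD, buy CNY at spot, deposit the CNY at 2.04%, and sell the proceeds forward at 0.25162.
Arbitrage profit = |1,814,715.40 − 1,758,462.94| = AUD 56,252.

AUD 56,252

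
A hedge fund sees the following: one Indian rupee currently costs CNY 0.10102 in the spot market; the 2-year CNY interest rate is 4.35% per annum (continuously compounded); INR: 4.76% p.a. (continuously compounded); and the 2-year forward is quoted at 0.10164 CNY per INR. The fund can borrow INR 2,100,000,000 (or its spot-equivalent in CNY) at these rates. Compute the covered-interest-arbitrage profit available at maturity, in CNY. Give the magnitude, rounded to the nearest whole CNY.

CNY 3,337,529

T = 2 years.
Invest the INR and cover forward: 2,100,000,000 × 1.09987880889 × 0.10164 = CNY 234,762,532.48.
Convert at spot and invest in CNY: 2,100,000,000 × 0.10102 × 1.09089667972 = CNY 231,425,003.43.
The quoted forward overvalues INR, so borrow CNY, buy INR at spot, deposit the INR at 4.76%, and sell the proceeds forward at 0.10164.
The gap between the two covered legs is CNY 3,337,529.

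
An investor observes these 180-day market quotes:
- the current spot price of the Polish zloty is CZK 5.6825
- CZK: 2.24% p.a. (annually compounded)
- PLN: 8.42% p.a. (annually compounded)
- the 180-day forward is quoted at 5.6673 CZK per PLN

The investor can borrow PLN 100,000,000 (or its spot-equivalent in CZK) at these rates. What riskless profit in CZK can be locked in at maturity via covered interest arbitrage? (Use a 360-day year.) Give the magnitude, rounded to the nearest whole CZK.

CZK 15,528,034

T = 180/360 years.
Invest the PLN and cover forward: 100,000,000 × 1.0412492497 × 5.6673 = CZK 590,107,187.28.
Convert at spot and invest in CZK: 100,000,000 × 5.6825 × 1.01113797278 = CZK 574,579,153.03.
The quoted forward overvalues PLN, so borrow CZK, buy PLN at spot, deposit the PLN at 8.42%, and sell the proceeds forward at 5.6673.
Profit = 590,107,187.28 − 574,579,153.03 = CZK 15,528,034.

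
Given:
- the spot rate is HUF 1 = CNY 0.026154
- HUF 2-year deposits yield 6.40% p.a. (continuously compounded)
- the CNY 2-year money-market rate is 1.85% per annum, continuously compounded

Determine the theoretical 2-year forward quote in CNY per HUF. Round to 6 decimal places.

0.023879

T = 2 years.
CNY growth factor: e^(0.0185×2) = 1.037693.
Growth of 1 HUF over T: e^(0.0640×2) = 1.136553.
Forward (CNY per HUF) = 0.026154 × 1.037693 / 1.136553 = 0.02387906.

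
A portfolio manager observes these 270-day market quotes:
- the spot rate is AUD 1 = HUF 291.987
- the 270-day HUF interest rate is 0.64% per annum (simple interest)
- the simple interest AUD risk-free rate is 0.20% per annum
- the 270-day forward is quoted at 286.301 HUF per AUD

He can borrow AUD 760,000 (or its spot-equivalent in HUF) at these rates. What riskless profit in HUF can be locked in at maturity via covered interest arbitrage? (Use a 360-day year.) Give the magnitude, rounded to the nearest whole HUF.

HUF 5,060,145

T = 270/360 years.
Invest the AUD and cover forward: 760,000 × 1.001500 × 286.301 = HUF 217,915,143.14.
Convert at spot and invest in HUF: 760,000 × 291.987 × 1.004800 = HUF 222,975,288.58.
The quoted forward undervalues AUD, so borrow AUD, convert to HUF at spot, deposit the HUF at 0.64%, and buy AUD forward at 286.301 to cover the loan.
The gap between the two covered legs is HUF 5,060,145.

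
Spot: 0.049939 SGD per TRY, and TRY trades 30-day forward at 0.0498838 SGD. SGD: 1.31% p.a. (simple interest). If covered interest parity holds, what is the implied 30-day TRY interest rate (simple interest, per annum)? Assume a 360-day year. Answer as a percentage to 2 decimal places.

T = 30/360 years.
F/S = 0.0498838/0.049939 = 0.9988947 = (growth of SGD) / (growth of TRY).
SGD growth factor: 1 + 0.0131×30/360 = 1.0010917.
That pins the TRY growth at 1.0021994.
r = (1.0021994 − 1)/(30/360) = 0.026393 → 2.64%.

2.64%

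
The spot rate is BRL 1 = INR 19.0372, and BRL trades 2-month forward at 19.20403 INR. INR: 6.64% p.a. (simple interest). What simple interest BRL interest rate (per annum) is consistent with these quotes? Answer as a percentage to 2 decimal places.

1.37%

T = 2/12 years.
F/S = 19.20403/19.0372 = 1.0087634 = (growth of INR) / (growth of BRL).
The INR side grows by 1 + 0.0664×2/12 = 1.0110667.
That pins the BRL growth at 1.0022833.
r = (1.0022833 − 1)/(2/12) = 0.013700 → 1.37%.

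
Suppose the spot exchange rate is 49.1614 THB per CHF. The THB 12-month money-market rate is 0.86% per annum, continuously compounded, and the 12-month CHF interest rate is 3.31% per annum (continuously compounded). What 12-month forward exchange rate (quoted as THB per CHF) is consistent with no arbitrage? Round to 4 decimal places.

T = 1 year.
THB accumulates by e^(0.0086×1) = 1.00863709.
CHF accumulates by e^(0.0331×1) = 1.0336539.
Forward (THB per CHF) = 49.1614 × 1.00863709 / 1.0336539 = 47.971581.

47.9716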